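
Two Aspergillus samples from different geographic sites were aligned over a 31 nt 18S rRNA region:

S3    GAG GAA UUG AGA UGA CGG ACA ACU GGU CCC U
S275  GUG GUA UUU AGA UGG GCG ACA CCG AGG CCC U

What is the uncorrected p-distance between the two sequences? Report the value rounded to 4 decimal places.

0.3226

Mismatches occur at site 2 (A/U), site 5 (A/U), site 9 (G/U), site 15 (A/G), site 16 (C/G), site 17 (G/C), site 22 (A/C), site 24 (U/G), site 25 (G/A), site 27 (U/G).
There are 10 differences over 31 sites, so p = 10/31 = 0.3226.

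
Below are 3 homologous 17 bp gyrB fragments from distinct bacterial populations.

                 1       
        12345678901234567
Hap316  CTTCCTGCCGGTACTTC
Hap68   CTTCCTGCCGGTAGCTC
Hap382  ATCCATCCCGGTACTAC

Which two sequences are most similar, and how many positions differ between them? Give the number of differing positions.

Pairwise Hamming distances:
  Hap316 vs Hap68: 2
  Hap316 vs Hap382: 5
  Hap68 vs Hap382: 7
The smallest is 2, between Hap316 and Hap68.

2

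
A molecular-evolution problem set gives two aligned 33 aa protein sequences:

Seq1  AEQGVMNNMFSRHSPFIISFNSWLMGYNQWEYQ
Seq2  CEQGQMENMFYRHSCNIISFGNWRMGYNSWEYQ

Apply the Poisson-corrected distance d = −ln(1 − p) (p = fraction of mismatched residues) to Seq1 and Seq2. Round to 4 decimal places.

0.3610

The sequences differ at positions 1 (A/C), 5 (V/Q), 7 (N/E), 11 (S/Y), 15 (P/C), 16 (F/N), 21 (N/G), 22 (S/N), 24 (L/R), 29 (Q/S).
p = 10/33 = 0.303030.
d = −ln(1 − 0.303030) = −ln(0.696970) = 0.3610.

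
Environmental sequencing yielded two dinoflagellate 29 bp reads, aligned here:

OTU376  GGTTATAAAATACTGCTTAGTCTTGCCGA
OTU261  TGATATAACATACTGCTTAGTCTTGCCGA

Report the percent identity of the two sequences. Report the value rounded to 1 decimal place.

89.7%

Differing sites — 1:G/T; 3:T/A; 9:A/C.
26 of the 29 sites match, so the percent identity is 26/29 × 100 = 89.7%.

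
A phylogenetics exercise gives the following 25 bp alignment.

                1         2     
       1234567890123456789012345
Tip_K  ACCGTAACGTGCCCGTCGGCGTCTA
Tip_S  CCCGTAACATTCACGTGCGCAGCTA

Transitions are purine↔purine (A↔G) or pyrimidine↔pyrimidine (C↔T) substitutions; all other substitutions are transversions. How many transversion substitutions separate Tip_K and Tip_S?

Mismatches occur at site 1 (A↔C, transversion), site 9 (G↔A, transition), site 11 (G↔T, transversion), site 13 (C↔A, transversion), site 17 (C↔G, transversion), site 18 (G↔C, transversion), site 21 (G↔A, transition), site 22 (T↔G, transversion).
Of the 8 differences, 2 transitions and 6 transversions, so the answer is 6.

6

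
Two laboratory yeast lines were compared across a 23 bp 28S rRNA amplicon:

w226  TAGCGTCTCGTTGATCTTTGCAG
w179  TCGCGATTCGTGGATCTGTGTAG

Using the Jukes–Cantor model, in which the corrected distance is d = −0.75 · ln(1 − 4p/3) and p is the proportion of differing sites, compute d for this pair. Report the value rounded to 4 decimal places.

0.3206

Differing sites — 2:A/C; 6:T/A; 7:C/T; 12:T/G; 18:T/G; 21:C/T.
p = 6/23 = 0.260870.
d = −0.75 · ln(1 − (4/3)·0.260870) = −0.75 · ln(0.652173) = −0.75 · (-0.427445) = 0.3206.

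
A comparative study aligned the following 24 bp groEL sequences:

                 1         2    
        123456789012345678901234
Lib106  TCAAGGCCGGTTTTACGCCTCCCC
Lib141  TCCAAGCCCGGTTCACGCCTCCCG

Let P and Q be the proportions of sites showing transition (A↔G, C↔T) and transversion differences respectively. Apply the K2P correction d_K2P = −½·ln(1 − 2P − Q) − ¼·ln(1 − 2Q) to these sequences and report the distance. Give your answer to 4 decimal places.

Differing sites — 3:A/C (Tv); 5:G/A (Ti); 9:G/C (Tv); 11:T/G (Tv); 14:T/C (Ti); 24:C/G (Tv).
Of the 6 differences, 2 transitions and 4 transversions over 24 sites: P = 2/24 = 0.083333, Q = 4/24 = 0.166667.
d = −0.5·ln(0.666667) − 0.25·ln(0.666666) = −0.5·(-0.405465) − 0.25·(-0.405466) = 0.3041.

0.3041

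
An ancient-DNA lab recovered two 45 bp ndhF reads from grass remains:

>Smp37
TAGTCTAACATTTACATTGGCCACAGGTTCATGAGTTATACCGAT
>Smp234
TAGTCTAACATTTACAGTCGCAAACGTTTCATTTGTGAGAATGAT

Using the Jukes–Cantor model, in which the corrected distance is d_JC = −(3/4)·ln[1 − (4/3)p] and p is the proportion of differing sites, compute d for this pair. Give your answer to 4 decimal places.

0.3295

The sequences differ at positions 17 (T/G), 19 (G/C), 22 (C/A), 24 (C/A), 25 (A/C), 27 (G/T), 33 (G/T), 34 (A/T), 37 (T/G), 39 (T/G), 41 (C/A), 42 (C/T).
p = 12/45 = 0.266667.
d = −0.75 · ln(1 − (4/3)·0.266667) = −0.75 · ln(0.644444) = −0.75 · (-0.439367) = 0.3295.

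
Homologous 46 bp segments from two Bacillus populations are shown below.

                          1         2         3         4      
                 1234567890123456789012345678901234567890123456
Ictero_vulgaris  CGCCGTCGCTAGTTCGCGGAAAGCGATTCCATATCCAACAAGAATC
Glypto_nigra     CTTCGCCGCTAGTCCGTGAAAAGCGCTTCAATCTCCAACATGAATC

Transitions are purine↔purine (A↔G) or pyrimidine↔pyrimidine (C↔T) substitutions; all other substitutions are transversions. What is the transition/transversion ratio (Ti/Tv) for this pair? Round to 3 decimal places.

1.000

The sequences differ at positions 2 (G/T, transversion), 3 (C/T, transition), 6 (T/C, transition), 14 (T/C, transition), 17 (C/T, transition), 19 (G/A, transition), 26 (A/C, transversion), 30 (C/A, transversion), 33 (A/C, transversion), 41 (A/T, transversion).
Of the 10 differences, 5 transitions and 5 transversions, so Ti/Tv = 5/5 = 1.000.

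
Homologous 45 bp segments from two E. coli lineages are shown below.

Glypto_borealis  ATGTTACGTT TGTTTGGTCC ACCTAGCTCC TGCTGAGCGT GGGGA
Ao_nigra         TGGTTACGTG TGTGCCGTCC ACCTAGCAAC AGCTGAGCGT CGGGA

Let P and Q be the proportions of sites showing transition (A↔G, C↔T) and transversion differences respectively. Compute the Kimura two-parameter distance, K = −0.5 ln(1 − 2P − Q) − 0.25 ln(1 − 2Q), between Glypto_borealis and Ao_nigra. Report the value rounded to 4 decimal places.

The sequences differ at positions 1 (A/T, transversion), 2 (T/G, transversion), 10 (T/G, transversion), 14 (T/G, transversion), 15 (T/C, transition), 16 (G/C, transversion), 28 (T/A, transversion), 29 (C/A, transversion), 31 (T/A, transversion), 41 (G/C, transversion).
Of the 10 differences, 1 transition and 9 transversions over 45 sites: P = 1/45 = 0.022222, Q = 9/45 = 0.200000.
d = −0.5·ln(0.755556) − 0.25·ln(0.600000) = −0.5·(-0.280301) − 0.25·(-0.510826) = 0.2679.

0.2679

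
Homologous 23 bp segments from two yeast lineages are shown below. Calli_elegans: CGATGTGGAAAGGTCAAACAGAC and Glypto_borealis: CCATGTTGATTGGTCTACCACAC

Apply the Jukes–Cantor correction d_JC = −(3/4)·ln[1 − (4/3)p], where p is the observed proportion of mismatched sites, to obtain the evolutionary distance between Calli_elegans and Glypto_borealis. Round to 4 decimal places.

The sequences differ at positions 2 (G/C), 7 (G/T), 10 (A/T), 11 (A/T), 16 (A/T), 18 (A/C), 21 (G/C).
p = 7/23 = 0.304348.
d = −0.75 · ln(1 − (4/3)·0.304348) = −0.75 · ln(0.594203) = −0.75 · (-0.520534) = 0.3904.

0.3904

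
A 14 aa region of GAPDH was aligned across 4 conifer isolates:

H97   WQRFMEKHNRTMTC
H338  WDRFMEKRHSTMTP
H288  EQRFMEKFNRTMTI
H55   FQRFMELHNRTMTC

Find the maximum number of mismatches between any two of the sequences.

7

Pairwise Hamming distances:
  H97 vs H338: 5
  H97 vs H288: 3
  H97 vs H55: 2
  H338 vs H288: 6
  H338 vs H55: 7
  H288 vs H55: 4
The largest is 7, between H338 and H55.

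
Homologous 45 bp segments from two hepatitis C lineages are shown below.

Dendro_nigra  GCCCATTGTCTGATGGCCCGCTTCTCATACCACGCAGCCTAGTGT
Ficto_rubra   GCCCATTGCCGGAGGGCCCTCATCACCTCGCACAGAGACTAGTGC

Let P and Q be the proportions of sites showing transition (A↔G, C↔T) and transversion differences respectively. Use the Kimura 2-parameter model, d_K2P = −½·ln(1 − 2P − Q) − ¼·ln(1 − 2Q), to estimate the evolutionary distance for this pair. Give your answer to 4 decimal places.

0.3666

Differing sites — 9:T/C (Ti); 11:T/G (Tv); 14:T/G (Tv); 20:G/T (Tv); 22:T/A (Tv); 25:T/A (Tv); 27:A/C (Tv); 29:A/C (Tv); 30:C/G (Tv); 34:G/A (Ti); 35:C/G (Tv); 38:C/A (Tv); 45:T/C (Ti).
Of the 13 differences, 3 transitions and 10 transversions over 45 sites: P = 3/45 = 0.066667, Q = 10/45 = 0.222222.
d = −0.5·ln(0.644444) − 0.25·ln(0.555556) = −0.5·(-0.439367) − 0.25·(-0.587786) = 0.3666.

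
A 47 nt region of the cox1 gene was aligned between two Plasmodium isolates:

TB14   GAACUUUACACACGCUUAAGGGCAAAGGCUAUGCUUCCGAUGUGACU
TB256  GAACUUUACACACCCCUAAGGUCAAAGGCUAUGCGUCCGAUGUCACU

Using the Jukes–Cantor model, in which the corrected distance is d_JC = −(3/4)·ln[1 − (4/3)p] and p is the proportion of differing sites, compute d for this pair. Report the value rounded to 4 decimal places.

Differing sites — 14:G/C; 16:U/C; 22:G/U; 35:U/G; 44:G/C.
p = 5/47 = 0.106383.
d = −0.75 · ln(1 − (4/3)·0.106383) = −0.75 · ln(0.858156) = −0.75 · (-0.152969) = 0.1147.

0.1147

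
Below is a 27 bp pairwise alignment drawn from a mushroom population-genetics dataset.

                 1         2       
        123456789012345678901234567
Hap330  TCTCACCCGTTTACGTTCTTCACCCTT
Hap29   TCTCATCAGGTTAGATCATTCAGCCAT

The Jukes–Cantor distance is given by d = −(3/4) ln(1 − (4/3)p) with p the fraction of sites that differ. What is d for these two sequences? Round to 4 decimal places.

0.4408

The sequences differ at positions 6 (C/T), 8 (C/A), 10 (T/G), 14 (C/G), 15 (G/A), 17 (T/C), 18 (C/A), 23 (C/G), 26 (T/A).
p = 9/27 = 0.333333.
d = −0.75 · ln(1 − (4/3)·0.333333) = −0.75 · ln(0.555556) = −0.75 · (-0.587786) = 0.4408.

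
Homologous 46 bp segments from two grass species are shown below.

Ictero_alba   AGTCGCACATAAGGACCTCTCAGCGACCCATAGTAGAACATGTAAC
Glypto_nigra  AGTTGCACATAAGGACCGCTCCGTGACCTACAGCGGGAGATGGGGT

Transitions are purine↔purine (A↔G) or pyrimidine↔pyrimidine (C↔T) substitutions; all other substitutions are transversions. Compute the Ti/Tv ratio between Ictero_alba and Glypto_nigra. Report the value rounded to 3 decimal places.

Differing sites — 4:C/T (Ti); 18:T/G (Tv); 22:A/C (Tv); 24:C/T (Ti); 29:C/T (Ti); 31:T/C (Ti); 34:T/C (Ti); 35:A/G (Ti); 37:A/G (Ti); 39:C/G (Tv); 43:T/G (Tv); 44:A/G (Ti); 45:A/G (Ti); 46:C/T (Ti).
Of the 14 differences, 10 transitions and 4 transversions, so Ti/Tv = 10/4 = 2.500.

2.500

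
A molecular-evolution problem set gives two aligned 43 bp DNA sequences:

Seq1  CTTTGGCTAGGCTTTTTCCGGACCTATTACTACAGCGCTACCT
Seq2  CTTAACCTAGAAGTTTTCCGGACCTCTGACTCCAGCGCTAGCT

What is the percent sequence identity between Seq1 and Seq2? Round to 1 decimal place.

76.7%

Differing sites — 4:T/A; 5:G/A; 6:G/C; 11:G/A; 12:C/A; 13:T/G; 26:A/C; 28:T/G; 32:A/C; 41:C/G.
33 of the 43 sites match, so the percent identity is 33/43 × 100 = 76.7%.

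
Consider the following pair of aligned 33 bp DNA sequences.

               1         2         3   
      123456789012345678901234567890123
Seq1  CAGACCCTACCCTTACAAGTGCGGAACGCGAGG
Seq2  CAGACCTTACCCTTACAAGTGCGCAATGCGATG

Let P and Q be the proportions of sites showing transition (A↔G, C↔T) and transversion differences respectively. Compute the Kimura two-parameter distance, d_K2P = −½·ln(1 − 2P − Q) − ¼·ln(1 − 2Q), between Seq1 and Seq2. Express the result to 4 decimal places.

Mismatches occur at site 7 (C/T, transition), site 24 (G/C, transversion), site 27 (C/T, transition), site 32 (G/T, transversion).
Of the 4 differences, 2 transitions and 2 transversions over 33 sites: P = 2/33 = 0.060606, Q = 2/33 = 0.060606.
d = −0.5·ln(0.818182) − 0.25·ln(0.878788) = −0.5·(-0.200670) − 0.25·(-0.129212) = 0.1326.

0.1326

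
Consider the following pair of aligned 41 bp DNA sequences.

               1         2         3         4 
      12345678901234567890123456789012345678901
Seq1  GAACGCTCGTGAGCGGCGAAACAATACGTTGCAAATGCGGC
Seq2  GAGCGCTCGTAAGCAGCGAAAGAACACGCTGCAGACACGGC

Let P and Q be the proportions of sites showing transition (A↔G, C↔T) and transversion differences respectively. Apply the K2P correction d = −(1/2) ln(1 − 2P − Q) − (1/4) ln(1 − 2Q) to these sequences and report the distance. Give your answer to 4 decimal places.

0.2803

Mismatches occur at site 3 (A↔G, transition), site 11 (G↔A, transition), site 15 (G↔A, transition), site 22 (C↔G, transversion), site 25 (T↔C, transition), site 29 (T↔C, transition), site 34 (A↔G, transition), site 36 (T↔C, transition), site 37 (G↔A, transition).
Of the 9 differences, 8 transitions and 1 transversion over 41 sites: P = 8/41 = 0.195122, Q = 1/41 = 0.024390.
d = −0.5·ln(0.585366) − 0.25·ln(0.951220) = −0.5·(-0.535518) − 0.25·(-0.050010) = 0.2803.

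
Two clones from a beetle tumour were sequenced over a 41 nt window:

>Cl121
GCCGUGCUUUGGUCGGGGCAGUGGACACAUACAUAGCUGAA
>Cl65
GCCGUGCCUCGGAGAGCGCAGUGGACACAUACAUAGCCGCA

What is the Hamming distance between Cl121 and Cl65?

Mismatches occur at site 8 (U↔C), site 10 (U↔C), site 13 (U↔A), site 14 (C↔G), site 15 (G↔A), site 17 (G↔C), site 38 (U↔C), site 40 (A↔C).
That gives 8 mismatches out of 41 aligned sites, so the Hamming distance is 8.

8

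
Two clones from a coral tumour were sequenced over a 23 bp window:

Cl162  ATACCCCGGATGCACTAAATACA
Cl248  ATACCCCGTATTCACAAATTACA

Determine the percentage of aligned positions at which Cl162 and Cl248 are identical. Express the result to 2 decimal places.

82.61%

The sequences differ at positions 9 (G/T), 12 (G/T), 16 (T/A), 19 (A/T).
19 of the 23 sites match, so the percent identity is 19/23 × 100 = 82.61%.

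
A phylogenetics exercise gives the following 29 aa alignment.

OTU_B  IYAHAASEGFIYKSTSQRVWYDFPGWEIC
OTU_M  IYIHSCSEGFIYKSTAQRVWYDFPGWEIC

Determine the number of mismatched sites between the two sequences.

Differing sites — 3:A/I; 5:A/S; 6:A/C; 16:S/A.
That gives 4 mismatches out of 29 aligned sites, so the Hamming distance is 4.

4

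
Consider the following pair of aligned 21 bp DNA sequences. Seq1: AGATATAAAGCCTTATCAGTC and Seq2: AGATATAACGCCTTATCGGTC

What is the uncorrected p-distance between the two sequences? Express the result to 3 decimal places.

0.095

Differing sites — 9:A/C; 18:A/G.
There are 2 differences over 21 sites, so p = 2/21 = 0.095.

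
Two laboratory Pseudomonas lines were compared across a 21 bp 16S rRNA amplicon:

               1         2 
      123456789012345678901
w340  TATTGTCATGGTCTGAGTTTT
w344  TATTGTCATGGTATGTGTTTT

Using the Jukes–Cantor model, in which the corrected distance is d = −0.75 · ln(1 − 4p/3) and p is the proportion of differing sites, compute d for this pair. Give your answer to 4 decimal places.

Differing sites — 13:C/A; 16:A/T.
p = 2/21 = 0.095238.
d = −0.75 · ln(1 − (4/3)·0.095238) = −0.75 · ln(0.873016) = −0.75 · (-0.135801) = 0.1019.

0.1019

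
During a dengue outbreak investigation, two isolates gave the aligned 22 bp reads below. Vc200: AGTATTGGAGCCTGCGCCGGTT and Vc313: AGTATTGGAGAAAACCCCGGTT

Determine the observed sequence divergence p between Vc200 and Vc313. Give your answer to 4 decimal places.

Differing sites — 11:C/A; 12:C/A; 13:T/A; 14:G/A; 16:G/C.
There are 5 differences over 22 sites, so p = 5/22 = 0.2273.

0.2273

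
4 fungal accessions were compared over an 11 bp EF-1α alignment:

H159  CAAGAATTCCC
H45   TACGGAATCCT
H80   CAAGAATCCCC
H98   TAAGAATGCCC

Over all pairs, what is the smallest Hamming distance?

1

Pairwise Hamming distances:
  H159 vs H45: 5
  H159 vs H80: 1
  H159 vs H98: 2
  H45 vs H80: 6
  H45 vs H98: 5
  H80 vs H98: 2
The smallest is 1, between H159 and H80.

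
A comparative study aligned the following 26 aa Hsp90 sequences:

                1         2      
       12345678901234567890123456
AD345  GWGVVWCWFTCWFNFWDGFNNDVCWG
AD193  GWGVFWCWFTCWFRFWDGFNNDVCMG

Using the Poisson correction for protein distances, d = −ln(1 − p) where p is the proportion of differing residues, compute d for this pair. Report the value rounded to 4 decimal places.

The sequences differ at positions 5 (V/F), 14 (N/R), 25 (W/M).
p = 3/26 = 0.115385.
d = −ln(1 − 0.115385) = −ln(0.884615) = 0.1226.

0.1226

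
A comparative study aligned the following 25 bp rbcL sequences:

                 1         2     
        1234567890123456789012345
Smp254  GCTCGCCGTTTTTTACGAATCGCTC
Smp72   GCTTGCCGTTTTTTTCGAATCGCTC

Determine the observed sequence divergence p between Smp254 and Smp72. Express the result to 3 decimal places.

0.080

Differing sites — 4:C/T; 15:A/T.
There are 2 differences over 25 sites, so p = 2/25 = 0.080.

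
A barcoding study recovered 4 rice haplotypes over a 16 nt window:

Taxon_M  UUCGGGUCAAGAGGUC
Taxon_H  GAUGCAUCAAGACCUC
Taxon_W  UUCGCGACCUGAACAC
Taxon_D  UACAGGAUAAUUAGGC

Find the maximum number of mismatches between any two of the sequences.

Pairwise Hamming distances:
  Taxon_M vs Taxon_H: 7
  Taxon_M vs Taxon_W: 7
  Taxon_M vs Taxon_D: 8
  Taxon_H vs Taxon_W: 9
  Taxon_H vs Taxon_D: 12
  Taxon_W vs Taxon_D: 10
The largest is 12, between Taxon_H and Taxon_D.

12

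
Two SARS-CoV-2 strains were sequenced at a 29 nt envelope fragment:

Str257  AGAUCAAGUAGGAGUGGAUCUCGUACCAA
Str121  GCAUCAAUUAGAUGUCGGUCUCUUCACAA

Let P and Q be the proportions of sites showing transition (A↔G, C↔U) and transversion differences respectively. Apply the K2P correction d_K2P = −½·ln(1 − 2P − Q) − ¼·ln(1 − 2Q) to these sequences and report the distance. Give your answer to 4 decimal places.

0.4622

Differing sites — 1:A/G (Ti); 2:G/C (Tv); 8:G/U (Tv); 12:G/A (Ti); 13:A/U (Tv); 16:G/C (Tv); 18:A/G (Ti); 23:G/U (Tv); 25:A/C (Tv); 26:C/A (Tv).
Of the 10 differences, 3 transitions and 7 transversions over 29 sites: P = 3/29 = 0.103448, Q = 7/29 = 0.241379.
d = −0.5·ln(0.551725) − 0.25·ln(0.517242) = −0.5·(-0.594706) − 0.25·(-0.659244) = 0.4622.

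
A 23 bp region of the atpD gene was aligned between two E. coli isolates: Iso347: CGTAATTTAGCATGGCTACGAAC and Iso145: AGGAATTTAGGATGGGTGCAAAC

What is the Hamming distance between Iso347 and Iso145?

6

Mismatches occur at site 1 (C↔A), site 3 (T↔G), site 11 (C↔G), site 16 (C↔G), site 18 (A↔G), site 20 (G↔A).
That gives 6 mismatches out of 23 aligned sites, so the Hamming distance is 6.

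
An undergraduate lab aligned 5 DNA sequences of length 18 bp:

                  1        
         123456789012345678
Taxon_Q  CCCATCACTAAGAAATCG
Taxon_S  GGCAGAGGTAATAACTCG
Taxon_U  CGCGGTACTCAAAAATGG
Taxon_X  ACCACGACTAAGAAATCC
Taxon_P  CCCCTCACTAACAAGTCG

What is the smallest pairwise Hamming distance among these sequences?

Pairwise Hamming distances:
  Taxon_Q vs Taxon_S: 8
  Taxon_Q vs Taxon_U: 7
  Taxon_Q vs Taxon_X: 4
  Taxon_Q vs Taxon_P: 3
  Taxon_S vs Taxon_U: 9
  Taxon_S vs Taxon_X: 9
  Taxon_S vs Taxon_P: 9
  Taxon_U vs Taxon_X: 9
  Taxon_U vs Taxon_P: 8
  Taxon_X vs Taxon_P: 7
The smallest is 3, between Taxon_Q and Taxon_P.

3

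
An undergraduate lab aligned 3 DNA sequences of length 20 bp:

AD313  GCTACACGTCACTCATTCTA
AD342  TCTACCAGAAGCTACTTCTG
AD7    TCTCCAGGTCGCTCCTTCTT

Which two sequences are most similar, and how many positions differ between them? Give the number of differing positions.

Pairwise Hamming distances:
  AD313 vs AD342: 9
  AD313 vs AD7: 6
  AD342 vs AD7: 7
The smallest is 6, between AD313 and AD7.

6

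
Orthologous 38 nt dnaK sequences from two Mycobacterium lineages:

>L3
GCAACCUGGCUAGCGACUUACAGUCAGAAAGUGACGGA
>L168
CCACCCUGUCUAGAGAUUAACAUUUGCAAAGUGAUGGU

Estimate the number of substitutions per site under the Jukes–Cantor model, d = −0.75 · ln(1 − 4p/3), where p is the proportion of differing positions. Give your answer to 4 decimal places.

0.4099

Differing sites — 1:G/C; 4:A/C; 9:G/U; 14:C/A; 17:C/U; 19:U/A; 23:G/U; 25:C/U; 26:A/G; 27:G/C; 35:C/U; 38:A/U.
p = 12/38 = 0.315789.
d = −0.75 · ln(1 − (4/3)·0.315789) = −0.75 · ln(0.578948) = −0.75 · (-0.546543) = 0.4099.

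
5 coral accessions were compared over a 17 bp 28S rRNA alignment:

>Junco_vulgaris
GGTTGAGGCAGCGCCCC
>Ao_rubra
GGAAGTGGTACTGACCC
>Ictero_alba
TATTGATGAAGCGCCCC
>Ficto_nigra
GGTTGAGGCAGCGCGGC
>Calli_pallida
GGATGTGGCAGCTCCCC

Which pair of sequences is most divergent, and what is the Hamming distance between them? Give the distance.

10

Pairwise Hamming distances:
  Junco_vulgaris vs Ao_rubra: 7
  Junco_vulgaris vs Ictero_alba: 4
  Junco_vulgaris vs Ficto_nigra: 2
  Junco_vulgaris vs Calli_pallida: 3
  Ao_rubra vs Ictero_alba: 10
  Ao_rubra vs Ficto_nigra: 9
  Ao_rubra vs Calli_pallida: 6
  Ictero_alba vs Ficto_nigra: 6
  Ictero_alba vs Calli_pallida: 7
  Ficto_nigra vs Calli_pallida: 5
The largest is 10, between Ao_rubra and Ictero_alba.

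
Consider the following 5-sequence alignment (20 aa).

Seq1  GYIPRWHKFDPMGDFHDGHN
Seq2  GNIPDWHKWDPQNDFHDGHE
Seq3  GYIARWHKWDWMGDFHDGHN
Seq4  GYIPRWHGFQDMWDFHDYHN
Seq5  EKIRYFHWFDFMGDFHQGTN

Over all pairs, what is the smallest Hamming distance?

3

Pairwise Hamming distances:
  Seq1 vs Seq2: 6
  Seq1 vs Seq3: 3
  Seq1 vs Seq4: 5
  Seq1 vs Seq5: 9
  Seq2 vs Seq3: 7
  Seq2 vs Seq4: 10
  Seq2 vs Seq5: 13
  Seq3 vs Seq4: 7
  Seq3 vs Seq5: 10
  Seq4 vs Seq5: 12
The smallest is 3, between Seq1 and Seq3.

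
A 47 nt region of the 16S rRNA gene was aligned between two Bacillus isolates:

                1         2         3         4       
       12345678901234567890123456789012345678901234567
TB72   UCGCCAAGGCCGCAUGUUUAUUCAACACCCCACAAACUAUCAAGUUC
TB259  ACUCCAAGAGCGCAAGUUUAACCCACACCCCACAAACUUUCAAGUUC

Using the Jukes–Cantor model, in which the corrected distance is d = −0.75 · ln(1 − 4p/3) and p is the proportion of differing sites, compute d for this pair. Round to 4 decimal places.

0.2211

Differing sites — 1:U/A; 3:G/U; 9:G/A; 10:C/G; 15:U/A; 21:U/A; 22:U/C; 24:A/C; 39:A/U.
p = 9/47 = 0.191489.
d = −0.75 · ln(1 − (4/3)·0.191489) = −0.75 · ln(0.744681) = −0.75 · (-0.294799) = 0.2211.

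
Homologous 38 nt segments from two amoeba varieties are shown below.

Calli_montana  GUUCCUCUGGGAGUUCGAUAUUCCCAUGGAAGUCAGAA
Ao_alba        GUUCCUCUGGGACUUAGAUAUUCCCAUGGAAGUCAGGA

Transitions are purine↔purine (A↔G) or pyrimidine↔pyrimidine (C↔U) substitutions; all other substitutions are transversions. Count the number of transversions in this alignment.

Differing sites — 13:G/C (Tv); 16:C/A (Tv); 37:A/G (Ti).
Of the 3 differences, 1 transition and 2 transversions, so the answer is 2.

2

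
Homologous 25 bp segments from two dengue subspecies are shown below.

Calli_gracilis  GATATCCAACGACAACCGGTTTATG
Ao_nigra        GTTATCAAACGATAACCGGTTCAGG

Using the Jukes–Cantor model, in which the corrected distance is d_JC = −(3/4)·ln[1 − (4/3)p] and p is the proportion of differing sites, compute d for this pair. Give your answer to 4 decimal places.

0.2326

The sequences differ at positions 2 (A/T), 7 (C/A), 13 (C/T), 22 (T/C), 24 (T/G).
p = 5/25 = 0.200000.
d = −0.75 · ln(1 − (4/3)·0.200000) = −0.75 · ln(0.733333) = −0.75 · (-0.310155) = 0.2326.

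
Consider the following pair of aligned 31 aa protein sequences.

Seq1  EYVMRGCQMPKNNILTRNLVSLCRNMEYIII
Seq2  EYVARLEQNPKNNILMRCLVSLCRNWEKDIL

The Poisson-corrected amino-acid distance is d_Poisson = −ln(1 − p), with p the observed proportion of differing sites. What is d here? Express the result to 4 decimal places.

0.3895

Differing sites — 4:M/A; 6:G/L; 7:C/E; 9:M/N; 16:T/M; 18:N/C; 26:M/W; 28:Y/K; 29:I/D; 31:I/L.
p = 10/31 = 0.322581.
d = −ln(1 − 0.322581) = −ln(0.677419) = 0.3895.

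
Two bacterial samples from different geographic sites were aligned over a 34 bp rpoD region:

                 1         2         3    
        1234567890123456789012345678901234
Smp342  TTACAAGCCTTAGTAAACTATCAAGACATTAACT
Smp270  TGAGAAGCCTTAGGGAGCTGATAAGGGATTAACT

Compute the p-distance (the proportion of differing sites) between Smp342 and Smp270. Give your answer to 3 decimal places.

0.294

The sequences differ at positions 2 (T/G), 4 (C/G), 14 (T/G), 15 (A/G), 17 (A/G), 20 (A/G), 21 (T/A), 22 (C/T), 26 (A/G), 27 (C/G).
There are 10 differences over 34 sites, so p = 10/34 = 0.294.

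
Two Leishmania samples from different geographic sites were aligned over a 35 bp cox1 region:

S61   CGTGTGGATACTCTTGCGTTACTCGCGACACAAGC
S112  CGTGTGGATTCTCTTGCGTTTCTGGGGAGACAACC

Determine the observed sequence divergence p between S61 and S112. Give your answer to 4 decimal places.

Mismatches occur at site 10 (A↔T), site 21 (A↔T), site 24 (C↔G), site 26 (C↔G), site 29 (C↔G), site 34 (G↔C).
There are 6 differences over 35 sites, so p = 6/35 = 0.1714.

0.1714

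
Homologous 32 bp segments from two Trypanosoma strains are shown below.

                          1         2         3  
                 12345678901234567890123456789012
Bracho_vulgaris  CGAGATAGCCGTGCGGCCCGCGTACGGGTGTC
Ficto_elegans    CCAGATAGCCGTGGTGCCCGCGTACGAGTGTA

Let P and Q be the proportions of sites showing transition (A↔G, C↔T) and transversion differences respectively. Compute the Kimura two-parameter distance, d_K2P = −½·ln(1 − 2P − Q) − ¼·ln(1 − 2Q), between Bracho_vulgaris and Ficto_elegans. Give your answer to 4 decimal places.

Differing sites — 2:G/C (Tv); 14:C/G (Tv); 15:G/T (Tv); 27:G/A (Ti); 32:C/A (Tv).
Of the 5 differences, 1 transition and 4 transversions over 32 sites: P = 1/32 = 0.031250, Q = 4/32 = 0.125000.
d = −0.5·ln(0.812500) − 0.25·ln(0.750000) = −0.5·(-0.207639) − 0.25·(-0.287682) = 0.1757.

0.1757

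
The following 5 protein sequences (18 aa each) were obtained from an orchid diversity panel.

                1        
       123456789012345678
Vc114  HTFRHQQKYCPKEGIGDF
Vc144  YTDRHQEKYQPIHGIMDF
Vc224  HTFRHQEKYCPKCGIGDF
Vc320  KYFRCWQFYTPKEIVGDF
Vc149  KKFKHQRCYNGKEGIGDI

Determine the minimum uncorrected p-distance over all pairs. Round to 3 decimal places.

0.111

Pairwise Hamming distances:
  Vc114 vs Vc144: 7
  Vc114 vs Vc224: 2
  Vc114 vs Vc320: 8
  Vc114 vs Vc149: 8
  Vc144 vs Vc224: 6
  Vc144 vs Vc320: 13
  Vc144 vs Vc149: 12
  Vc224 vs Vc320: 10
  Vc224 vs Vc149: 9
  Vc320 vs Vc149: 11
The smallest is 2 mismatches, between Vc114 and Vc224; p = 2/18 = 0.111.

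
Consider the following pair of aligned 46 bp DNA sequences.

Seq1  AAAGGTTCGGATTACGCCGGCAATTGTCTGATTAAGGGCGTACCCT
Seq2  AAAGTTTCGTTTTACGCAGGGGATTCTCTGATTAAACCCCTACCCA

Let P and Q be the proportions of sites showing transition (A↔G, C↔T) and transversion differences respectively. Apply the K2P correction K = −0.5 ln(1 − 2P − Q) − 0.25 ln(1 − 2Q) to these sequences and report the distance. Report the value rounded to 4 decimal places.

Mismatches occur at site 5 (G→T, transversion), site 10 (G→T, transversion), site 11 (A→T, transversion), site 18 (C→A, transversion), site 21 (C→G, transversion), site 22 (A→G, transition), site 26 (G→C, transversion), site 36 (G→A, transition), site 37 (G→C, transversion), site 38 (G→C, transversion), site 40 (G→C, transversion), site 46 (T→A, transversion).
Of the 12 differences, 2 transitions and 10 transversions over 46 sites: P = 2/46 = 0.043478, Q = 10/46 = 0.217391.
d = −0.5·ln(0.695653) − 0.25·ln(0.565218) = −0.5·(-0.362904) − 0.25·(-0.570544) = 0.3241.

0.3241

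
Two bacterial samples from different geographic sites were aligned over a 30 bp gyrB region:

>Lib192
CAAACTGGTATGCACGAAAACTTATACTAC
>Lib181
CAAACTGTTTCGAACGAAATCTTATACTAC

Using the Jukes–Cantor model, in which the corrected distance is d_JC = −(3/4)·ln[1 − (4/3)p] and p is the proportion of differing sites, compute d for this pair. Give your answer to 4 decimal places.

Differing sites — 8:G/T; 10:A/T; 11:T/C; 13:C/A; 20:A/T.
p = 5/30 = 0.166667.
d = −0.75 · ln(1 − (4/3)·0.166667) = −0.75 · ln(0.777777) = −0.75 · (-0.251315) = 0.1885.

0.1885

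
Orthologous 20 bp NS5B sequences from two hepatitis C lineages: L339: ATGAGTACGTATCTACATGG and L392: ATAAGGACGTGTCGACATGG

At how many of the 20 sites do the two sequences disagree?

4

The sequences differ at positions 3 (G/A), 6 (T/G), 11 (A/G), 14 (T/G).
That gives 4 mismatches out of 20 aligned sites, so the Hamming distance is 4.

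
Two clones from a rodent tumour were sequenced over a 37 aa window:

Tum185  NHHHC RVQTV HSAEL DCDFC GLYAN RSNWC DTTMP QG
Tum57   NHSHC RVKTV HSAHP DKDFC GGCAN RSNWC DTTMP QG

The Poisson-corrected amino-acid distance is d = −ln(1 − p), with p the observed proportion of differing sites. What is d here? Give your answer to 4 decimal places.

0.2097

Differing sites — 3:H/S; 8:Q/K; 14:E/H; 15:L/P; 17:C/K; 22:L/G; 23:Y/C.
p = 7/37 = 0.189189.
d = −ln(1 − 0.189189) = −ln(0.810811) = 0.2097.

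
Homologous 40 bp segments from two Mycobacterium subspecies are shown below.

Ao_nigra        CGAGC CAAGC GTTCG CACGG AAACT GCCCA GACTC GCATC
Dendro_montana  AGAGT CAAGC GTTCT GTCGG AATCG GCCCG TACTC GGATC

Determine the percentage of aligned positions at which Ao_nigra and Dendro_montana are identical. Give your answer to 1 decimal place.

75.0%

Mismatches occur at site 1 (C/A), site 5 (C/T), site 15 (G/T), site 16 (C/G), site 17 (A/T), site 23 (A/T), site 25 (T/G), site 30 (A/G), site 31 (G/T), site 37 (C/G).
30 of the 40 sites match, so the percent identity is 30/40 × 100 = 75.0%.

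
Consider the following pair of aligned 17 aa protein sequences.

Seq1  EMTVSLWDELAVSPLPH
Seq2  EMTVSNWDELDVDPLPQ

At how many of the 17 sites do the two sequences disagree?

4

The sequences differ at positions 6 (L/N), 11 (A/D), 13 (S/D), 17 (H/Q).
That gives 4 mismatches out of 17 aligned sites, so the Hamming distance is 4.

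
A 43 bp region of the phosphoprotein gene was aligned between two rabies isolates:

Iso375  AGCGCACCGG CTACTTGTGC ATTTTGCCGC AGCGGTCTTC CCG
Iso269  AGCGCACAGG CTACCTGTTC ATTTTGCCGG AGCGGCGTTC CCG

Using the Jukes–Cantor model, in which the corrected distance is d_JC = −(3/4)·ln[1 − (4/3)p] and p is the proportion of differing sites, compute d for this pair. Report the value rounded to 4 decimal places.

0.1544

The sequences differ at positions 8 (C/A), 15 (T/C), 19 (G/T), 30 (C/G), 36 (T/C), 37 (C/G).
p = 6/43 = 0.139535.
d = −0.75 · ln(1 − (4/3)·0.139535) = −0.75 · ln(0.813953) = −0.75 · (-0.205853) = 0.1544.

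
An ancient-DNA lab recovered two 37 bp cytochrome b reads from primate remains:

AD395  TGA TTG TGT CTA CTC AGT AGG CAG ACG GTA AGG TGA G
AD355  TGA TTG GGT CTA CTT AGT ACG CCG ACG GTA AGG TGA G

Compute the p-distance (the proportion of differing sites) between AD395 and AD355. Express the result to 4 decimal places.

0.1081

Mismatches occur at site 7 (T/G), site 15 (C/T), site 20 (G/C), site 23 (A/C).
There are 4 differences over 37 sites, so p = 4/37 = 0.1081.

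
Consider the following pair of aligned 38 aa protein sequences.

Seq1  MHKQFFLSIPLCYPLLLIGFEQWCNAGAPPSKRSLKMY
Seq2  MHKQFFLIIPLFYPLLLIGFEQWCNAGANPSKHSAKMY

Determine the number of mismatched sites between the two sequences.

5

Mismatches occur at site 8 (S→I), site 12 (C→F), site 29 (P→N), site 33 (R→H), site 35 (L→A).
That gives 5 mismatches out of 38 aligned sites, so the Hamming distance is 5.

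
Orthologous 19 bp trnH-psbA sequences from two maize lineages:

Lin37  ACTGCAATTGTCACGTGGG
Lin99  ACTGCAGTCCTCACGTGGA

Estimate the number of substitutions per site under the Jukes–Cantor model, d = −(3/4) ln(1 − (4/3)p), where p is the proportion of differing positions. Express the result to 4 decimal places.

0.2471

Differing sites — 7:A/G; 9:T/C; 10:G/C; 19:G/A.
p = 4/19 = 0.210526.
d = −0.75 · ln(1 − (4/3)·0.210526) = −0.75 · ln(0.719299) = −0.75 · (-0.329478) = 0.2471.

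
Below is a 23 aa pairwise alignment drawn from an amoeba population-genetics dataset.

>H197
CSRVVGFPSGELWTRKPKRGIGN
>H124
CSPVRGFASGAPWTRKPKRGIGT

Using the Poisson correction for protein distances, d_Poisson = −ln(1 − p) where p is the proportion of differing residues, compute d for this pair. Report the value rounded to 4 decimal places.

Differing sites — 3:R/P; 5:V/R; 8:P/A; 11:E/A; 12:L/P; 23:N/T.
p = 6/23 = 0.260870.
d = −ln(1 − 0.260870) = −ln(0.739130) = 0.3023.

0.3023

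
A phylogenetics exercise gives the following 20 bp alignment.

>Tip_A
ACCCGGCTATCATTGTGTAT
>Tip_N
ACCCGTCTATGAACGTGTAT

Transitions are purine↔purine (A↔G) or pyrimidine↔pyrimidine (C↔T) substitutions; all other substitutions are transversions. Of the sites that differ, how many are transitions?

1

Differing sites — 6:G/T (Tv); 11:C/G (Tv); 13:T/A (Tv); 14:T/C (Ti).
Of the 4 differences, 1 transition and 3 transversions, so the answer is 1.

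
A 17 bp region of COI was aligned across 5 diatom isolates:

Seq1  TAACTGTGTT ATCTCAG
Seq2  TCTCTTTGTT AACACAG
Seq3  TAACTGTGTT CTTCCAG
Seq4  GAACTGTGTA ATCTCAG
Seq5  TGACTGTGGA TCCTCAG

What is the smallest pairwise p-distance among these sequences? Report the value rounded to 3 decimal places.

Pairwise Hamming distances:
  Seq1 vs Seq2: 5
  Seq1 vs Seq3: 3
  Seq1 vs Seq4: 2
  Seq1 vs Seq5: 5
  Seq2 vs Seq3: 7
  Seq2 vs Seq4: 7
  Seq2 vs Seq5: 8
  Seq3 vs Seq4: 5
  Seq3 vs Seq5: 7
  Seq4 vs Seq5: 5
The smallest is 2 mismatches, between Seq1 and Seq4; p = 2/17 = 0.118.

0.118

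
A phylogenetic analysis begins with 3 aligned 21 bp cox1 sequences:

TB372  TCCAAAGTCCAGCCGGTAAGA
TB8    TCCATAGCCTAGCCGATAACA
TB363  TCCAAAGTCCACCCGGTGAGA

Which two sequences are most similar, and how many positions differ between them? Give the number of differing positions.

2

Pairwise Hamming distances:
  TB372 vs TB8: 5
  TB372 vs TB363: 2
  TB8 vs TB363: 7
The smallest is 2, between TB372 and TB363.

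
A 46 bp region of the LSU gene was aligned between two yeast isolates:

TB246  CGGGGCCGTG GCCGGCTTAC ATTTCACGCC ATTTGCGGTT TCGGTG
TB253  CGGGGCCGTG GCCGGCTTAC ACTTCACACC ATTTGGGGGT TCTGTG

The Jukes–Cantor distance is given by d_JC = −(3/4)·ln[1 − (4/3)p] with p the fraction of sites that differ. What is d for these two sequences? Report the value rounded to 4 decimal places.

Mismatches occur at site 22 (T→C), site 28 (G→A), site 36 (C→G), site 39 (T→G), site 43 (G→T).
p = 5/46 = 0.108696.
d = −0.75 · ln(1 − (4/3)·0.108696) = −0.75 · ln(0.855072) = −0.75 · (-0.156570) = 0.1174.

0.1174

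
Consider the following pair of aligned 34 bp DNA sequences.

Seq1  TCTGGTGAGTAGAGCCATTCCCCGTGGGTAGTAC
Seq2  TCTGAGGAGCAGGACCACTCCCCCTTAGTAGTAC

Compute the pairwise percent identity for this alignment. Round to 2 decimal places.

Mismatches occur at site 5 (G↔A), site 6 (T↔G), site 10 (T↔C), site 13 (A↔G), site 14 (G↔A), site 18 (T↔C), site 24 (G↔C), site 26 (G↔T), site 27 (G↔A).
25 of the 34 sites match, so the percent identity is 25/34 × 100 = 73.53%.

73.53%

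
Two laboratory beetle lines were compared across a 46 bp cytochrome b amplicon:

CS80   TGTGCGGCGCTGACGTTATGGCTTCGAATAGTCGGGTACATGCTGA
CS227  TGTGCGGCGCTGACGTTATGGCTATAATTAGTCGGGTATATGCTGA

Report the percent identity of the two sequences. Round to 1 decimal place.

Differing sites — 24:T/A; 25:C/T; 26:G/A; 28:A/T; 39:C/T.
41 of the 46 sites match, so the percent identity is 41/46 × 100 = 89.1%.

89.1%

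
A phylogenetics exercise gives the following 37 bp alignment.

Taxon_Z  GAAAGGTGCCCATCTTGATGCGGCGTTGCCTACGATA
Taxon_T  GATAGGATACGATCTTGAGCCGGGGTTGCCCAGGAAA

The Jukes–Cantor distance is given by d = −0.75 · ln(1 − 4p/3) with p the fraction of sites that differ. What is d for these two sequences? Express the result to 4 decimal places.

Differing sites — 3:A/T; 7:T/A; 8:G/T; 9:C/A; 11:C/G; 19:T/G; 20:G/C; 24:C/G; 31:T/C; 33:C/G; 36:T/A.
p = 11/37 = 0.297297.
d = −0.75 · ln(1 − (4/3)·0.297297) = −0.75 · ln(0.603604) = −0.75 · (-0.504837) = 0.3786.

0.3786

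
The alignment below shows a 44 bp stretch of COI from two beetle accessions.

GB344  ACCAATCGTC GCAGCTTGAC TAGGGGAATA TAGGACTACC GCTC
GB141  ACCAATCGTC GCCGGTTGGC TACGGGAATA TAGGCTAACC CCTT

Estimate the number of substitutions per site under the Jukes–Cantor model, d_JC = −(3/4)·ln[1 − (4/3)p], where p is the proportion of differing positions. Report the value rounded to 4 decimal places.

0.2388

The sequences differ at positions 13 (A/C), 15 (C/G), 19 (A/G), 23 (G/C), 35 (A/C), 36 (C/T), 37 (T/A), 41 (G/C), 44 (C/T).
p = 9/44 = 0.204545.
d = −0.75 · ln(1 − (4/3)·0.204545) = −0.75 · ln(0.727273) = −0.75 · (-0.318453) = 0.2388.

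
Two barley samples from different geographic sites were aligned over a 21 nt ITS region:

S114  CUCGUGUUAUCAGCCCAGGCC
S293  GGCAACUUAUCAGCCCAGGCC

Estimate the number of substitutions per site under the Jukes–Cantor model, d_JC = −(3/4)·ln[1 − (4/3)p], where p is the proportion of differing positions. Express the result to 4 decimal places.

0.2865

The sequences differ at positions 1 (C/G), 2 (U/G), 4 (G/A), 5 (U/A), 6 (G/C).
p = 5/21 = 0.238095.
d = −0.75 · ln(1 − (4/3)·0.238095) = −0.75 · ln(0.682540) = −0.75 · (-0.381934) = 0.2865.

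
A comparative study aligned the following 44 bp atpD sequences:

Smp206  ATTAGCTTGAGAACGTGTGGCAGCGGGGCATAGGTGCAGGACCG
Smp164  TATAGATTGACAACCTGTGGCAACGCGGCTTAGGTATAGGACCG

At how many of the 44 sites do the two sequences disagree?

Differing sites — 1:A/T; 2:T/A; 6:C/A; 11:G/C; 15:G/C; 23:G/A; 26:G/C; 30:A/T; 36:G/A; 37:C/T.
That gives 10 mismatches out of 44 aligned sites, so the Hamming distance is 10.

10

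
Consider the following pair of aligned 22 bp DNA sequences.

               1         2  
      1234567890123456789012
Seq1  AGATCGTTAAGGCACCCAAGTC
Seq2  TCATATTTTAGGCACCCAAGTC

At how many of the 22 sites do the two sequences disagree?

Mismatches occur at site 1 (A→T), site 2 (G→C), site 5 (C→A), site 6 (G→T), site 9 (A→T).
That gives 5 mismatches out of 22 aligned sites, so the Hamming distance is 5.

5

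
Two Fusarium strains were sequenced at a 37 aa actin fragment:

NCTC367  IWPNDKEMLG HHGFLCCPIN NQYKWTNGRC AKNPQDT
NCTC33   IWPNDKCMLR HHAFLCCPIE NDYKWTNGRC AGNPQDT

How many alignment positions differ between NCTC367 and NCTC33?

6

The sequences differ at positions 7 (E/C), 10 (G/R), 13 (G/A), 20 (N/E), 22 (Q/D), 32 (K/G).
That gives 6 mismatches out of 37 aligned sites, so the Hamming distance is 6.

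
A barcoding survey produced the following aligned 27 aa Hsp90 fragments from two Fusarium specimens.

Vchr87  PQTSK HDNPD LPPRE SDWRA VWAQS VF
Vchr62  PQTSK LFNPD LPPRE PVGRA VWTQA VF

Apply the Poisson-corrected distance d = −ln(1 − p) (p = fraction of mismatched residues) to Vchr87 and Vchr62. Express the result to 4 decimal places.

Mismatches occur at site 6 (H↔L), site 7 (D↔F), site 16 (S↔P), site 17 (D↔V), site 18 (W↔G), site 23 (A↔T), site 25 (S↔A).
p = 7/27 = 0.259259.
d = −ln(1 − 0.259259) = −ln(0.740741) = 0.3001.

0.3001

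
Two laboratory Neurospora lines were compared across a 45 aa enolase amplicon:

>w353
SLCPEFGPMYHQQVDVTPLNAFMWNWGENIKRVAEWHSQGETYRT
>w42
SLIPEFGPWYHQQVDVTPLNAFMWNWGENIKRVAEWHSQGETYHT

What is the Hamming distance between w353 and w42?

The sequences differ at positions 3 (C/I), 9 (M/W), 44 (R/H).
That gives 3 mismatches out of 45 aligned sites, so the Hamming distance is 3.

3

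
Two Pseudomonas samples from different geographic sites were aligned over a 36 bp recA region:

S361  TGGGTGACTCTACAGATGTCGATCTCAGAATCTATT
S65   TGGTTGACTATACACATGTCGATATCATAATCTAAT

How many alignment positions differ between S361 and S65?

6

The sequences differ at positions 4 (G/T), 10 (C/A), 15 (G/C), 24 (C/A), 28 (G/T), 35 (T/A).
That gives 6 mismatches out of 36 aligned sites, so the Hamming distance is 6.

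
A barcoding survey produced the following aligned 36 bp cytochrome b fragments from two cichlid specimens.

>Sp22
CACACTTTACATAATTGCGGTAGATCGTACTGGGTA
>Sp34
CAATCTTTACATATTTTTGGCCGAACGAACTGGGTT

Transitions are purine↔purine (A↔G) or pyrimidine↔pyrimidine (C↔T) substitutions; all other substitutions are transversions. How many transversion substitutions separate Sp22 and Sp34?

8

Mismatches occur at site 3 (C/A, transversion), site 4 (A/T, transversion), site 14 (A/T, transversion), site 17 (G/T, transversion), site 18 (C/T, transition), site 21 (T/C, transition), site 22 (A/C, transversion), site 25 (T/A, transversion), site 28 (T/A, transversion), site 36 (A/T, transversion).
Of the 10 differences, 2 transitions and 8 transversions, so the answer is 8.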